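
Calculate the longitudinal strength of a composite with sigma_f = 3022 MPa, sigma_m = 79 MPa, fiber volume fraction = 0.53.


sigma_1 = sigma_f*Vf + sigma_m*(1-Vf) = 3022*0.53 + 79*0.47 = 1638.8 MPa

1638.8 MPa


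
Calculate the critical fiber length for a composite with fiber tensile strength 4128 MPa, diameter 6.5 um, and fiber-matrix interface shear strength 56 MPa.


Lc = sigma_f * d / (2 * tau_i) = 4128 * 6.5 / (2 * 56) = 239.6 um

239.6 um


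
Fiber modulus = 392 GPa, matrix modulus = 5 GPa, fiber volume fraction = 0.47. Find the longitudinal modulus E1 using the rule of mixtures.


E1 = Ef*Vf + Em*(1-Vf) = 392*0.47 + 5*0.53 = 186.89 GPa

186.89 GPa


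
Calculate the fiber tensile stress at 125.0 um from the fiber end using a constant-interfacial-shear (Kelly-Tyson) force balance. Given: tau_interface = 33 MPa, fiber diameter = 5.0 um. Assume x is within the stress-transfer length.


Force balance: sigma_f * (pi*d^2/4) = tau * (pi*d) * x  ->  sigma_f = 4 * tau * x / d
sigma_f = 4 * 33 * 125.0 / 5.0 = 3300.0 MPa

3300.0 MPa


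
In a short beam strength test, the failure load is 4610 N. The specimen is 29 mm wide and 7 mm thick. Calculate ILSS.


ILSS = 3F/(4bh) = 3*4610/(4*29*7) = 17.03 MPa

17.03 MPa


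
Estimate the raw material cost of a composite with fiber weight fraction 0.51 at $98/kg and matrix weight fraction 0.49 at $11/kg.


Cost = cost_f*Wf + cost_m*Wm = 98*0.51 + 11*0.49 = $55.37/kg

$55.37/kg


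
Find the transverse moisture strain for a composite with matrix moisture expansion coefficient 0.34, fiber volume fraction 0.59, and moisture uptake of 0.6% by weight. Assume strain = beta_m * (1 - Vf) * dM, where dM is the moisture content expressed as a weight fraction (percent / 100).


dM = 0.6/100 = 0.006
strain = beta_m * (1-Vf) * dM = 0.34 * 0.41 * 0.006 = 0.0008364

0.0008364


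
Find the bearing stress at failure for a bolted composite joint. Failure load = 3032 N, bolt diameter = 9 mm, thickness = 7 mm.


sigma_br = F/(d*h) = 3032/(9*7) = 48.1 MPa

48.1 MPa


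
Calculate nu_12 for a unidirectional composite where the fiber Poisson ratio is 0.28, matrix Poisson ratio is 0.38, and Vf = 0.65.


nu_12 = nu_f*Vf + nu_m*(1-Vf) = 0.28*0.65 + 0.38*0.35 = 0.315

0.315


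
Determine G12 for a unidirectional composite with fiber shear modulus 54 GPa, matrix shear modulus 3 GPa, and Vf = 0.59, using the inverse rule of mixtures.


1/G12 = Vf/Gf + (1-Vf)/Gm = 0.59/54 + 0.41/3
G12 = 6.78 GPa

6.78 GPa


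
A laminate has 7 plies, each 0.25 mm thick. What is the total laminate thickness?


h = n * t_ply = 7 * 0.25 = 1.75 mm

1.75 mm


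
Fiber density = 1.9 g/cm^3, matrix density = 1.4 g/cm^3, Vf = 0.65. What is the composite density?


rho_c = rho_f*Vf + rho_m*(1-Vf) = 1.9*0.65 + 1.4*0.35 = 1.725 g/cm^3

1.725 g/cm^3


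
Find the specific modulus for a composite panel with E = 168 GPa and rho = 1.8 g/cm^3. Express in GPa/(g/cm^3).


Specific stiffness = E/rho = 168/1.8 = 93.3 GPa/(g/cm^3)

93.3 GPa/(g/cm^3)


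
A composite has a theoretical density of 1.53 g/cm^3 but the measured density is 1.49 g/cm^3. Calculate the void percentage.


Void% = (rho_theo - rho_actual)/rho_theo * 100 = (1.53 - 1.49)/1.53 * 100 = 2.61%

2.61%


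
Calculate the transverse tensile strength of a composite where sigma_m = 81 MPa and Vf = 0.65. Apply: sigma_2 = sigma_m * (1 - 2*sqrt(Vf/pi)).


factor = 1 - 2*sqrt(0.65/pi) = 0.0903
sigma_2 = 81 * 0.0903 = 7.31 MPa

7.31 MPa


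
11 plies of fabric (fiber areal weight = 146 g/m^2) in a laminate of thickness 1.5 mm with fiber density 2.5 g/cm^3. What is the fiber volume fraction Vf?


Vf = n * FAW / (rho_f * h * 1000) = 11 * 146 / (2.5 * 1.5 * 1000) = 0.4283

0.4283


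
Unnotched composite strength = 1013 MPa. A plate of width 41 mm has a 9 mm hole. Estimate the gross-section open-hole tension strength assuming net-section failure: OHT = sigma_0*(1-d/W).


OHT = sigma_0*(1-d/W) = 1013*(1-9/41) = 790.6 MPa

790.6 MPa


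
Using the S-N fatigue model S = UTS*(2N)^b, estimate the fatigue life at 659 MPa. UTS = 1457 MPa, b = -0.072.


N = 0.5 * (S/UTS)^(1/b) = 0.5 * (659/1457)^(1/-0.072) = 30529.6559 cycles

30529.6559 cycles


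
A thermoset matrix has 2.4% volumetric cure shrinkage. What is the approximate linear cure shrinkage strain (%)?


Linear shrinkage ≈ vol_shrink/3 = 2.4/3 = 0.8%

0.8%


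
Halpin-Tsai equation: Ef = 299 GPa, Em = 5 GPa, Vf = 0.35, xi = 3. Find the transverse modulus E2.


eta = (Ef/Em - 1)/(Ef/Em + xi) = (59.8 - 1)/(59.8 + 3) = 0.9363
E2 = Em*(1+xi*eta*Vf)/(1-eta*Vf) = 14.75 GPa

14.75 GPa


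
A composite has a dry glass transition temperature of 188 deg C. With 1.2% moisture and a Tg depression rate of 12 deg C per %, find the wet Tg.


Tg_wet = Tg_dry - k*moisture = 188 - 12*1.2 = 173.6 deg C

173.6 deg C


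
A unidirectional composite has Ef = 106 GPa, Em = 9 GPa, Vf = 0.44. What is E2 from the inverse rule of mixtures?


1/E2 = Vf/Ef + (1-Vf)/Em = 0.44/106 + 0.56/9
E2 = 15.07 GPa

15.07 GPa


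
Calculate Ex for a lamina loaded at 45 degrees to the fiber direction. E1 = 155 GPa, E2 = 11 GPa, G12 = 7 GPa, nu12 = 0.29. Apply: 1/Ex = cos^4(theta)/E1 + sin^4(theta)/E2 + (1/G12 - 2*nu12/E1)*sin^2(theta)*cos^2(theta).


cos^4(45) = 0.25, sin^4(45) = 0.25, sin^2(45)*cos^2(45) = 0.25
1/G12 - 2*nu12/E1 = 1/7 - 2*0.29/155 = 0.139115 GPa^-1
1/Ex = 0.25/155 + 0.25/11 + 0.139115*0.25 = 0.059119 GPa^-1
Ex = 16.92 GPa

16.92 GPa


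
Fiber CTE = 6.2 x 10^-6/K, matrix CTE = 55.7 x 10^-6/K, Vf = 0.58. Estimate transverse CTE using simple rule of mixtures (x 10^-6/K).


alpha_2 = alpha_f*Vf + alpha_m*(1-Vf) = 6.2*0.58 + 55.7*0.42 = 27.0 x 10^-6/K

27.0 x 10^-6/K


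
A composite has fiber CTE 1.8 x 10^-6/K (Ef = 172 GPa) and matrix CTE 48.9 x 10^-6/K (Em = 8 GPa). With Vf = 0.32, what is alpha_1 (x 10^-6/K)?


E1 = Ef*Vf + Em*(1-Vf) = 60.48
alpha_1 = (alpha_f*Ef*Vf + alpha_m*Em*(1-Vf))/E1 = 6.04 x 10^-6/K

6.04 x 10^-6/K


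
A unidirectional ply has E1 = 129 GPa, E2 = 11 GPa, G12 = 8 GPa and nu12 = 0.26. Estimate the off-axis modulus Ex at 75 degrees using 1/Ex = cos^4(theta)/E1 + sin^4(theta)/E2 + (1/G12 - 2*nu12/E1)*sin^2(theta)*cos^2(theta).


cos^4(75) = 0.004487, sin^4(75) = 0.870513, sin^2(75)*cos^2(75) = 0.0625
1/G12 - 2*nu12/E1 = 1/8 - 2*0.26/129 = 0.120969 GPa^-1
1/Ex = 0.004487/129 + 0.870513/11 + 0.120969*0.0625 = 0.0867329 GPa^-1
Ex = 11.53 GPa

11.53 GPa


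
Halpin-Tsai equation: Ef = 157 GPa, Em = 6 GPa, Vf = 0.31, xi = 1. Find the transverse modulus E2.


eta = (Ef/Em - 1)/(Ef/Em + xi) = (26.1667 - 1)/(26.1667 + 1) = 0.9264
E2 = Em*(1+xi*eta*Vf)/(1-eta*Vf) = 10.83 GPa

10.83 GPa


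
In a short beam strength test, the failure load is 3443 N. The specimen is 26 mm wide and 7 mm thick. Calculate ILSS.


ILSS = 3F/(4bh) = 3*3443/(4*26*7) = 14.19 MPa

14.19 MPa


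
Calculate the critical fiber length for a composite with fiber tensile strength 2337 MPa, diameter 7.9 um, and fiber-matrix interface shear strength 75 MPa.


Lc = sigma_f * d / (2 * tau_i) = 2337 * 7.9 / (2 * 75) = 123.1 um

123.1 um


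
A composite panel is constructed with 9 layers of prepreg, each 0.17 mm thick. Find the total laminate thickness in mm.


h = n * t_ply = 9 * 0.17 = 1.53 mm

1.53 mm


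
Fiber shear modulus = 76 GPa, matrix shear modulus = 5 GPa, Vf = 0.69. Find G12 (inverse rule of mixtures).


1/G12 = Vf/Gf + (1-Vf)/Gm = 0.69/76 + 0.31/5
G12 = 14.07 GPa

14.07 GPa


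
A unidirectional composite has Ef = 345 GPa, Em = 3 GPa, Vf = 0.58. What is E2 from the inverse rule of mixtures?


1/E2 = Vf/Ef + (1-Vf)/Em = 0.58/345 + 0.42/3
E2 = 7.06 GPa

7.06 GPa


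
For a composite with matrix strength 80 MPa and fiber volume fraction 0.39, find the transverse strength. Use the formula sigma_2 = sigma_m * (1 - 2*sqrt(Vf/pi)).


factor = 1 - 2*sqrt(0.39/pi) = 0.2953
sigma_2 = 80 * 0.2953 = 23.63 MPa

23.63 MPa


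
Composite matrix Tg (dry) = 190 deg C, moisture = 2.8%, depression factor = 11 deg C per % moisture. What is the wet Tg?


Tg_wet = Tg_dry - k*moisture = 190 - 11*2.8 = 159.2 deg C

159.2 deg C


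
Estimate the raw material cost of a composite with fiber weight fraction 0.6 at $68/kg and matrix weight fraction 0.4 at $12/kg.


Cost = cost_f*Wf + cost_m*Wm = 68*0.6 + 12*0.4 = $45.6/kg

$45.6/kg


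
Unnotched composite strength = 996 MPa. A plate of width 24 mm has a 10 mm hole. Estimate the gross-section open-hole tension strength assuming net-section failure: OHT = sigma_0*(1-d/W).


OHT = sigma_0*(1-d/W) = 996*(1-10/24) = 581.0 MPa

581.0 MPa


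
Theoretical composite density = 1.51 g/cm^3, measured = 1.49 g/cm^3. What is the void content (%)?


Void% = (rho_theo - rho_actual)/rho_theo * 100 = (1.51 - 1.49)/1.51 * 100 = 1.32%

1.32%


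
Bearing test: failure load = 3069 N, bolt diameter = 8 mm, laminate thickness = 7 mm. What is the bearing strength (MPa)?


sigma_br = F/(d*h) = 3069/(8*7) = 54.8 MPa

54.8 MPa


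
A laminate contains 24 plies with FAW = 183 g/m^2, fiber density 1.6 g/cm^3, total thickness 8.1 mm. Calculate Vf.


Vf = n * FAW / (rho_f * h * 1000) = 24 * 183 / (1.6 * 8.1 * 1000) = 0.3389

0.3389


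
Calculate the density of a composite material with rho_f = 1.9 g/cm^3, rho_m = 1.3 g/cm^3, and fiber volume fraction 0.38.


rho_c = rho_f*Vf + rho_m*(1-Vf) = 1.9*0.38 + 1.3*0.62 = 1.528 g/cm^3

1.528 g/cm^3


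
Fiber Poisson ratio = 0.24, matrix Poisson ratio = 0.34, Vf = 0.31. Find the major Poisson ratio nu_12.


nu_12 = nu_f*Vf + nu_m*(1-Vf) = 0.24*0.31 + 0.34*0.69 = 0.309

0.309


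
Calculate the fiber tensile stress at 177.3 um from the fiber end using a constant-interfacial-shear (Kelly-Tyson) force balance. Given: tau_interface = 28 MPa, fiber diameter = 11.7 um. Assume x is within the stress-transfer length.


Force balance: sigma_f * (pi*d^2/4) = tau * (pi*d) * x  ->  sigma_f = 4 * tau * x / d
sigma_f = 4 * 28 * 177.3 / 11.7 = 1697.2 MPa

1697.2 MPa


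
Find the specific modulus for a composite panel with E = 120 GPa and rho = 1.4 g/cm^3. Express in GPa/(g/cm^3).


Specific stiffness = E/rho = 120/1.4 = 85.7 GPa/(g/cm^3)

85.7 GPa/(g/cm^3)


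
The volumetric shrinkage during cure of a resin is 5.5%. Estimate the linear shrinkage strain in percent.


Linear shrinkage ≈ vol_shrink/3 = 5.5/3 = 1.833%

1.833%


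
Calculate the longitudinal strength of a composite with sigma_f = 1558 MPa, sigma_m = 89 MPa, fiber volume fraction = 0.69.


sigma_1 = sigma_f*Vf + sigma_m*(1-Vf) = 1558*0.69 + 89*0.31 = 1102.6 MPa

1102.6 MPa


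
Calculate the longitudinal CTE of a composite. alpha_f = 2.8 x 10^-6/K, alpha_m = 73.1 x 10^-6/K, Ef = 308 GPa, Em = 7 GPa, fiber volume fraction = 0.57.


E1 = Ef*Vf + Em*(1-Vf) = 178.57
alpha_1 = (alpha_f*Ef*Vf + alpha_m*Em*(1-Vf))/E1 = 3.98 x 10^-6/K

3.98 x 10^-6/K


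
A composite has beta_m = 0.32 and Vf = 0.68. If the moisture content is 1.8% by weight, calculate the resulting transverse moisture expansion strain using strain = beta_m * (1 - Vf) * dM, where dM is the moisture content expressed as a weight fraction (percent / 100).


dM = 1.8/100 = 0.018
strain = beta_m * (1-Vf) * dM = 0.32 * 0.32 * 0.018 = 0.0018432

0.0018432


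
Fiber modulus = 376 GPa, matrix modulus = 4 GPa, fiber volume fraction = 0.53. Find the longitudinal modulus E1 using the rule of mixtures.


E1 = Ef*Vf + Em*(1-Vf) = 376*0.53 + 4*0.47 = 201.16 GPa

201.16 GPa


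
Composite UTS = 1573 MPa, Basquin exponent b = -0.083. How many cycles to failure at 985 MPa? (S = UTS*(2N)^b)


N = 0.5 * (S/UTS)^(1/b) = 0.5 * (985/1573)^(1/-0.083) = 140.6945 cycles

140.6945 cycles


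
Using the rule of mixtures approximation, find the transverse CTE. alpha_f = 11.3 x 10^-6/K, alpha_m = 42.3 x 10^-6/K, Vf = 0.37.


alpha_2 = alpha_f*Vf + alpha_m*(1-Vf) = 11.3*0.37 + 42.3*0.63 = 30.8 x 10^-6/K

30.8 x 10^-6/K


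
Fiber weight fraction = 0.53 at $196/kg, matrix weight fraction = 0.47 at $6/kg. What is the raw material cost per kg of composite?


Cost = cost_f*Wf + cost_m*Wm = 196*0.53 + 6*0.47 = $106.7/kg

$106.7/kg


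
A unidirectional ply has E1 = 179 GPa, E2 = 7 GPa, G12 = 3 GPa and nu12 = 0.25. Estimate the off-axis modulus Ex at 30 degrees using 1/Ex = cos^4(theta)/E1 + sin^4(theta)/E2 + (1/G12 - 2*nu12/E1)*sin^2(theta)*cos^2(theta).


cos^4(30) = 0.5625, sin^4(30) = 0.0625, sin^2(30)*cos^2(30) = 0.1875
1/G12 - 2*nu12/E1 = 1/3 - 2*0.25/179 = 0.33054 GPa^-1
1/Ex = 0.5625/179 + 0.0625/7 + 0.33054*0.1875 = 0.0740473 GPa^-1
Ex = 13.5 GPa

13.5 GPa


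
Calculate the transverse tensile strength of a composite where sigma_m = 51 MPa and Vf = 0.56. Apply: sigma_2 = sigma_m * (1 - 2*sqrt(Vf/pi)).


factor = 1 - 2*sqrt(0.56/pi) = 0.1556
sigma_2 = 51 * 0.1556 = 7.94 MPa

7.94 MPa


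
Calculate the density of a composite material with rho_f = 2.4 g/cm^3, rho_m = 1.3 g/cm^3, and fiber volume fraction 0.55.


rho_c = rho_f*Vf + rho_m*(1-Vf) = 2.4*0.55 + 1.3*0.45 = 1.905 g/cm^3

1.905 g/cm^3


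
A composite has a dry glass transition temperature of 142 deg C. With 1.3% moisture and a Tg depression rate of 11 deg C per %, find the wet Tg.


Tg_wet = Tg_dry - k*moisture = 142 - 11*1.3 = 127.7 deg C

127.7 deg C


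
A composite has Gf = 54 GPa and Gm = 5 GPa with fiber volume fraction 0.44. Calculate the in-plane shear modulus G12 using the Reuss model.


1/G12 = Vf/Gf + (1-Vf)/Gm = 0.44/54 + 0.56/5
G12 = 8.32 GPa

8.32 GPa


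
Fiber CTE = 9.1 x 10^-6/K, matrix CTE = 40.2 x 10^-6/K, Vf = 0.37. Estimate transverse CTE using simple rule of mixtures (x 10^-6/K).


alpha_2 = alpha_f*Vf + alpha_m*(1-Vf) = 9.1*0.37 + 40.2*0.63 = 28.7 x 10^-6/K

28.7 x 10^-6/K


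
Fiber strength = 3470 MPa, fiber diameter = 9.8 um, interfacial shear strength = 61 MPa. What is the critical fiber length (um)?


Lc = sigma_f * d / (2 * tau_i) = 3470 * 9.8 / (2 * 61) = 278.7 um

278.7 um


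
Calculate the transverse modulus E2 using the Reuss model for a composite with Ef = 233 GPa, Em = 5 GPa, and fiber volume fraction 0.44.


1/E2 = Vf/Ef + (1-Vf)/Em = 0.44/233 + 0.56/5
E2 = 8.78 GPa

8.78 GPa


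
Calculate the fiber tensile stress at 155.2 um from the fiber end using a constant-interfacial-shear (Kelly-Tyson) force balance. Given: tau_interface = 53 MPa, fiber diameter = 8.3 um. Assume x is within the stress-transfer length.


Force balance: sigma_f * (pi*d^2/4) = tau * (pi*d) * x  ->  sigma_f = 4 * tau * x / d
sigma_f = 4 * 53 * 155.2 / 8.3 = 3964.1 MPa

3964.1 MPa


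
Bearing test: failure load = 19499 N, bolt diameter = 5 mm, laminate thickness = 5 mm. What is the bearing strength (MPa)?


sigma_br = F/(d*h) = 19499/(5*5) = 780.0 MPa

780.0 MPa


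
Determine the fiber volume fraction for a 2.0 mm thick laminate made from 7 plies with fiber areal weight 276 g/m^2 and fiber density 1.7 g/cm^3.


Vf = n * FAW / (rho_f * h * 1000) = 7 * 276 / (1.7 * 2.0 * 1000) = 0.5682

0.5682


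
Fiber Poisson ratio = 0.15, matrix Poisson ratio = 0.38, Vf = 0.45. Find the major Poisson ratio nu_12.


nu_12 = nu_f*Vf + nu_m*(1-Vf) = 0.15*0.45 + 0.38*0.55 = 0.2765

0.2765


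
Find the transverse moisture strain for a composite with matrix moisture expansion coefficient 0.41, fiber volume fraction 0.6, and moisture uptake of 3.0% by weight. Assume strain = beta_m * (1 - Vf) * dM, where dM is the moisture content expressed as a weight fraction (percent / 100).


dM = 3.0/100 = 0.03
strain = beta_m * (1-Vf) * dM = 0.41 * 0.4 * 0.03 = 0.00492

0.00492


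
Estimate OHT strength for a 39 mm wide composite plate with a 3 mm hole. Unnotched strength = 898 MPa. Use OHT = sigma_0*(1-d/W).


OHT = sigma_0*(1-d/W) = 898*(1-3/39) = 828.9 MPa

828.9 MPa


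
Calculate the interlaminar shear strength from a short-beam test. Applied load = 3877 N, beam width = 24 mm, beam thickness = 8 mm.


ILSS = 3F/(4bh) = 3*3877/(4*24*8) = 15.14 MPa

15.14 MPa


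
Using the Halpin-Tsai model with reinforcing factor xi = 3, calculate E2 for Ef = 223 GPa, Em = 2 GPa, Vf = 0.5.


eta = (Ef/Em - 1)/(Ef/Em + xi) = (111.5 - 1)/(111.5 + 3) = 0.9651
E2 = Em*(1+xi*eta*Vf)/(1-eta*Vf) = 9.46 GPa

9.46 GPa


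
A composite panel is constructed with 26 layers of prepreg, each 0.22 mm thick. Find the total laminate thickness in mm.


h = n * t_ply = 26 * 0.22 = 5.72 mm

5.72 mm


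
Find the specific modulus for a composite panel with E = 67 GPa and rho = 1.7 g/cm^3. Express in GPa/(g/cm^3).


Specific stiffness = E/rho = 67/1.7 = 39.4 GPa/(g/cm^3)

39.4 GPa/(g/cm^3)


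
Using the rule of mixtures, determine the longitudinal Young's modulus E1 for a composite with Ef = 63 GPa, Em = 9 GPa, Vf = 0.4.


E1 = Ef*Vf + Em*(1-Vf) = 63*0.4 + 9*0.6 = 30.6 GPa

30.6 GPa


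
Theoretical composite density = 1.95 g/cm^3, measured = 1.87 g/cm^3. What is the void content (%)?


Void% = (rho_theo - rho_actual)/rho_theo * 100 = (1.95 - 1.87)/1.95 * 100 = 4.1%

4.1%


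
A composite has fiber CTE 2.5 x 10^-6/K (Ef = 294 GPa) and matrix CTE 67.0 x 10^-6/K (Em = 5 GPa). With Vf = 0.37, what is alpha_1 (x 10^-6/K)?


E1 = Ef*Vf + Em*(1-Vf) = 111.93
alpha_1 = (alpha_f*Ef*Vf + alpha_m*Em*(1-Vf))/E1 = 4.32 x 10^-6/K

4.32 x 10^-6/K


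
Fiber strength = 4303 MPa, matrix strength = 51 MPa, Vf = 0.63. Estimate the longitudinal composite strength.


sigma_1 = sigma_f*Vf + sigma_m*(1-Vf) = 4303*0.63 + 51*0.37 = 2729.8 MPa

2729.8 MPa


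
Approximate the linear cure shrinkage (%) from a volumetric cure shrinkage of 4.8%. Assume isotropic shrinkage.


Linear shrinkage ≈ vol_shrink/3 = 4.8/3 = 1.6%

1.6%


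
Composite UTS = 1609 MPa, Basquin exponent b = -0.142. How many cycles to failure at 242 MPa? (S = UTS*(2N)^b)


N = 0.5 * (S/UTS)^(1/b) = 0.5 * (242/1609)^(1/-0.142) = 311113.2028 cycles

311113.2028 cycles


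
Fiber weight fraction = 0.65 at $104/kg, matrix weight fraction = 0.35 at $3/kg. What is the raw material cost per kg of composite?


Cost = cost_f*Wf + cost_m*Wm = 104*0.65 + 3*0.35 = $68.65/kg

$68.65/kg


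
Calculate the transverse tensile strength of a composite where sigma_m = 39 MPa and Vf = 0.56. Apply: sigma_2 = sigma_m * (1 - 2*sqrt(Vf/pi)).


factor = 1 - 2*sqrt(0.56/pi) = 0.1556
sigma_2 = 39 * 0.1556 = 6.07 MPa

6.07 MPa


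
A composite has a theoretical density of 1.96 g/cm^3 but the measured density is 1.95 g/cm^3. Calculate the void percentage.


Void% = (rho_theo - rho_actual)/rho_theo * 100 = (1.96 - 1.95)/1.96 * 100 = 0.51%

0.51%


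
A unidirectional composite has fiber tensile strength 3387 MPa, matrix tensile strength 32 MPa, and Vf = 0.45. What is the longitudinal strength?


sigma_1 = sigma_f*Vf + sigma_m*(1-Vf) = 3387*0.45 + 32*0.55 = 1541.8 MPa

1541.8 MPa


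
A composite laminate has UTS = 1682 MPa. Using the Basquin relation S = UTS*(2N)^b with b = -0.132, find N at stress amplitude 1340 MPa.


N = 0.5 * (S/UTS)^(1/b) = 0.5 * (1340/1682)^(1/-0.132) = 2.7981 cycles

2.7981 cycles


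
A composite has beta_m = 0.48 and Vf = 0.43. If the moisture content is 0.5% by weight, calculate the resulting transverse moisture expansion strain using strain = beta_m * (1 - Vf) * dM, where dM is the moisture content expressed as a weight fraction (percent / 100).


dM = 0.5/100 = 0.005
strain = beta_m * (1-Vf) * dM = 0.48 * 0.57 * 0.005 = 0.001368

0.001368


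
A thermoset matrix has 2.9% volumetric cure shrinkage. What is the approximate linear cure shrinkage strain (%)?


Linear shrinkage ≈ vol_shrink/3 = 2.9/3 = 0.967%

0.967%


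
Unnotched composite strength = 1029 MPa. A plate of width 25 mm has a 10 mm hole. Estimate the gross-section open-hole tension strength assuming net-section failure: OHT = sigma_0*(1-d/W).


OHT = sigma_0*(1-d/W) = 1029*(1-10/25) = 617.4 MPa

617.4 MPa


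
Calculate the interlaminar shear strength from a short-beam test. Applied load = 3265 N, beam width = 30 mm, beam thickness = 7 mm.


ILSS = 3F/(4bh) = 3*3265/(4*30*7) = 11.66 MPa

11.66 MPa


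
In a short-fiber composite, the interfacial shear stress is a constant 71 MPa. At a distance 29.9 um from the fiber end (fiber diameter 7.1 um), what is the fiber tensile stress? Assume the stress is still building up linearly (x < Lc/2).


Force balance: sigma_f * (pi*d^2/4) = tau * (pi*d) * x  ->  sigma_f = 4 * tau * x / d
sigma_f = 4 * 71 * 29.9 / 7.1 = 1196.0 MPa

1196.0 MPa


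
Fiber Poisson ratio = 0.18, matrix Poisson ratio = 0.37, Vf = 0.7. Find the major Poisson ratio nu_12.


nu_12 = nu_f*Vf + nu_m*(1-Vf) = 0.18*0.7 + 0.37*0.3 = 0.237

0.237


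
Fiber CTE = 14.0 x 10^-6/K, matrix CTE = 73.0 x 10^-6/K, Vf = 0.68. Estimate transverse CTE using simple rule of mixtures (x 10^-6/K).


alpha_2 = alpha_f*Vf + alpha_m*(1-Vf) = 14.0*0.68 + 73.0*0.32 = 32.9 x 10^-6/K

32.9 x 10^-6/K


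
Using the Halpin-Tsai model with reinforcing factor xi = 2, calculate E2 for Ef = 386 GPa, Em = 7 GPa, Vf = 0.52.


eta = (Ef/Em - 1)/(Ef/Em + xi) = (55.1429 - 1)/(55.1429 + 2) = 0.9475
E2 = Em*(1+xi*eta*Vf)/(1-eta*Vf) = 27.4 GPa

27.4 GPa


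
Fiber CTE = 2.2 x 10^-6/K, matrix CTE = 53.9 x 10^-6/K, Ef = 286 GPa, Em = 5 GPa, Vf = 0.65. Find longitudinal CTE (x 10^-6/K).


E1 = Ef*Vf + Em*(1-Vf) = 187.65
alpha_1 = (alpha_f*Ef*Vf + alpha_m*Em*(1-Vf))/E1 = 2.68 x 10^-6/K

2.68 x 10^-6/K


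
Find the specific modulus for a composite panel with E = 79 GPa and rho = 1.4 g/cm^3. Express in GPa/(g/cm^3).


Specific stiffness = E/rho = 79/1.4 = 56.4 GPa/(g/cm^3)

56.4 GPa/(g/cm^3)


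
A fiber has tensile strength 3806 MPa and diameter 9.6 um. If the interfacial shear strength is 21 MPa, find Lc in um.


Lc = sigma_f * d / (2 * tau_i) = 3806 * 9.6 / (2 * 21) = 869.9 um

869.9 um


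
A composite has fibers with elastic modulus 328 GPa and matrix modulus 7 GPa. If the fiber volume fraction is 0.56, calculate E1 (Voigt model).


E1 = Ef*Vf + Em*(1-Vf) = 328*0.56 + 7*0.44 = 186.76 GPa

186.76 GPa


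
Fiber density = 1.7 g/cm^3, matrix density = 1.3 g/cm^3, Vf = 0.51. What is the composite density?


rho_c = rho_f*Vf + rho_m*(1-Vf) = 1.7*0.51 + 1.3*0.49 = 1.504 g/cm^3

1.504 g/cm^3


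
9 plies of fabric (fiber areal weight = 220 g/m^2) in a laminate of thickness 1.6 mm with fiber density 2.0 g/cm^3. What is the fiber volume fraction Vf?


Vf = n * FAW / (rho_f * h * 1000) = 9 * 220 / (2.0 * 1.6 * 1000) = 0.6188

0.6188


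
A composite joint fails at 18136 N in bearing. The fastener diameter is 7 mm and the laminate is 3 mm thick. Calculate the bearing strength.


sigma_br = F/(d*h) = 18136/(7*3) = 863.6 MPa

863.6 MPa


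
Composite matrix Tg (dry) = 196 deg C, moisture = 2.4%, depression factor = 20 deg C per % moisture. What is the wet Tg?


Tg_wet = Tg_dry - k*moisture = 196 - 20*2.4 = 148.0 deg C

148.0 deg C


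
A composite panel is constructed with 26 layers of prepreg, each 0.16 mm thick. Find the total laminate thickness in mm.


h = n * t_ply = 26 * 0.16 = 4.16 mm

4.16 mm


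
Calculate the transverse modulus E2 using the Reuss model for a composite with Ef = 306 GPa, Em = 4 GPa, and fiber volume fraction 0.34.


1/E2 = Vf/Ef + (1-Vf)/Em = 0.34/306 + 0.66/4
E2 = 6.02 GPa

6.02 GPa


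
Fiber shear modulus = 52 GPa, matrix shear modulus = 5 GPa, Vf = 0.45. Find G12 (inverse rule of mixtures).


1/G12 = Vf/Gf + (1-Vf)/Gm = 0.45/52 + 0.55/5
G12 = 8.43 GPa

8.43 GPa


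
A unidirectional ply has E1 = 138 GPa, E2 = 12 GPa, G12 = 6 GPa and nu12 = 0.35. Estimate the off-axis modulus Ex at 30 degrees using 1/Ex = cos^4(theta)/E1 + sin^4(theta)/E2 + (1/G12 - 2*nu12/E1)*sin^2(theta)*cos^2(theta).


cos^4(30) = 0.5625, sin^4(30) = 0.0625, sin^2(30)*cos^2(30) = 0.1875
1/G12 - 2*nu12/E1 = 1/6 - 2*0.35/138 = 0.161594 GPa^-1
1/Ex = 0.5625/138 + 0.0625/12 + 0.161594*0.1875 = 0.0395833 GPa^-1
Ex = 25.26 GPa

25.26 GPa


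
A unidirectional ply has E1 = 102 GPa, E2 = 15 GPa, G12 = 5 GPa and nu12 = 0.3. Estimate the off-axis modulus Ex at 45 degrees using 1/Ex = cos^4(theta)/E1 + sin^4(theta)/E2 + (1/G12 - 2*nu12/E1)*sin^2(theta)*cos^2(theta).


cos^4(45) = 0.25, sin^4(45) = 0.25, sin^2(45)*cos^2(45) = 0.25
1/G12 - 2*nu12/E1 = 1/5 - 2*0.3/102 = 0.194118 GPa^-1
1/Ex = 0.25/102 + 0.25/15 + 0.194118*0.25 = 0.0676471 GPa^-1
Ex = 14.78 GPa

14.78 GPa


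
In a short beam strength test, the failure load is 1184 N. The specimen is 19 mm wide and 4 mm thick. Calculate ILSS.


ILSS = 3F/(4bh) = 3*1184/(4*19*4) = 11.68 MPa

11.68 MPa


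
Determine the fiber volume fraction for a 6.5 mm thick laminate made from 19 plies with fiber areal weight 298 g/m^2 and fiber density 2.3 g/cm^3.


Vf = n * FAW / (rho_f * h * 1000) = 19 * 298 / (2.3 * 6.5 * 1000) = 0.3787

0.3787


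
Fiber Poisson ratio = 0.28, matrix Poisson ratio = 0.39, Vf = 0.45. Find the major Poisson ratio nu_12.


nu_12 = nu_f*Vf + nu_m*(1-Vf) = 0.28*0.45 + 0.39*0.55 = 0.3405

0.3405


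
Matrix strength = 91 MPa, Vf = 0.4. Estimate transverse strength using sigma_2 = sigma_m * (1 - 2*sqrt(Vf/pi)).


factor = 1 - 2*sqrt(0.4/pi) = 0.2864
sigma_2 = 91 * 0.2864 = 26.06 MPa

26.06 MPa


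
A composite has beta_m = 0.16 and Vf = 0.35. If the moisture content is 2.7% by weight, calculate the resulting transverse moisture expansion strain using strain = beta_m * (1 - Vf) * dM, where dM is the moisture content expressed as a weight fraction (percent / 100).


dM = 2.7/100 = 0.027
strain = beta_m * (1-Vf) * dM = 0.16 * 0.65 * 0.027 = 0.002808

0.002808


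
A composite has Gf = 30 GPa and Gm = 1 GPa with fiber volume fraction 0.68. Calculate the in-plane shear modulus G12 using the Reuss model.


1/G12 = Vf/Gf + (1-Vf)/Gm = 0.68/30 + 0.32/1
G12 = 2.92 GPa

2.92 GPa


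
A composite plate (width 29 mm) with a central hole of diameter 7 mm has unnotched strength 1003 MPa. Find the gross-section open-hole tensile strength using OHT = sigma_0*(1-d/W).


OHT = sigma_0*(1-d/W) = 1003*(1-7/29) = 760.9 MPa

760.9 MPa


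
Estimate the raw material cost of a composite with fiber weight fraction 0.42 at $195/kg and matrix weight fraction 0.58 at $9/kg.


Cost = cost_f*Wf + cost_m*Wm = 195*0.42 + 9*0.58 = $87.12/kg

$87.12/kg


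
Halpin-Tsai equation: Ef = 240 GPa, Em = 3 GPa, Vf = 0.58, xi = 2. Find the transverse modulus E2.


eta = (Ef/Em - 1)/(Ef/Em + xi) = (80.0 - 1)/(80.0 + 2) = 0.9634
E2 = Em*(1+xi*eta*Vf)/(1-eta*Vf) = 14.4 GPa

14.4 GPa


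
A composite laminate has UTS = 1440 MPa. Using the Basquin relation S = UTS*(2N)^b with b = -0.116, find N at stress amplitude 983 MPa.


N = 0.5 * (S/UTS)^(1/b) = 0.5 * (983/1440)^(1/-0.116) = 13.4387 cycles

13.4387 cycles


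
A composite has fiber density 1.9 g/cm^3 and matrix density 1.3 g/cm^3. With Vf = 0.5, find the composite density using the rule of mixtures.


rho_c = rho_f*Vf + rho_m*(1-Vf) = 1.9*0.5 + 1.3*0.5 = 1.6 g/cm^3

1.6 g/cm^3


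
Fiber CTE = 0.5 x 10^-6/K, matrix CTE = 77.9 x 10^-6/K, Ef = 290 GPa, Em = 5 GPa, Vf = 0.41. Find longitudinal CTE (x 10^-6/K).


E1 = Ef*Vf + Em*(1-Vf) = 121.85
alpha_1 = (alpha_f*Ef*Vf + alpha_m*Em*(1-Vf))/E1 = 2.37 x 10^-6/K

2.37 x 10^-6/K


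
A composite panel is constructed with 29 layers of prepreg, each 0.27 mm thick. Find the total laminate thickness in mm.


h = n * t_ply = 29 * 0.27 = 7.83 mm

7.83 mm


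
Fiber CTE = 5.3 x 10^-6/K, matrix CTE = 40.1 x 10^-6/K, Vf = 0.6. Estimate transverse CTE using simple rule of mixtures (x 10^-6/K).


alpha_2 = alpha_f*Vf + alpha_m*(1-Vf) = 5.3*0.6 + 40.1*0.4 = 19.2 x 10^-6/K

19.2 x 10^-6/K


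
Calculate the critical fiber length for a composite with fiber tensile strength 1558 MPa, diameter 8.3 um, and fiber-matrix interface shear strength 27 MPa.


Lc = sigma_f * d / (2 * tau_i) = 1558 * 8.3 / (2 * 27) = 239.5 um

239.5 um


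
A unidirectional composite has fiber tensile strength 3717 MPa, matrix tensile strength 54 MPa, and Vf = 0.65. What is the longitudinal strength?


sigma_1 = sigma_f*Vf + sigma_m*(1-Vf) = 3717*0.65 + 54*0.35 = 2435.0 MPa

2435.0 MPa


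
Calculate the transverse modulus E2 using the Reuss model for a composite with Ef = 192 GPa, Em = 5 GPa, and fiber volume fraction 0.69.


1/E2 = Vf/Ef + (1-Vf)/Em = 0.69/192 + 0.31/5
E2 = 15.25 GPa

15.25 GPa


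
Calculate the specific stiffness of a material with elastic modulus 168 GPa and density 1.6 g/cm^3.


Specific stiffness = E/rho = 168/1.6 = 105.0 GPa/(g/cm^3)

105.0 GPa/(g/cm^3)


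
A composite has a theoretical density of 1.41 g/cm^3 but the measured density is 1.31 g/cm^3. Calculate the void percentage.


Void% = (rho_theo - rho_actual)/rho_theo * 100 = (1.41 - 1.31)/1.41 * 100 = 7.09%

7.09%


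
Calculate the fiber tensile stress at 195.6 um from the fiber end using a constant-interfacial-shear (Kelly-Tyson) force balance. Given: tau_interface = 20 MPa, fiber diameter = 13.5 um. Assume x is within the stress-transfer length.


Force balance: sigma_f * (pi*d^2/4) = tau * (pi*d) * x  ->  sigma_f = 4 * tau * x / d
sigma_f = 4 * 20 * 195.6 / 13.5 = 1159.1 MPa

1159.1 MPa


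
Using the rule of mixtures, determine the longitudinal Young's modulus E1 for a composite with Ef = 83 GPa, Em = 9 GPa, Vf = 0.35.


E1 = Ef*Vf + Em*(1-Vf) = 83*0.35 + 9*0.65 = 34.9 GPa

34.9 GPa


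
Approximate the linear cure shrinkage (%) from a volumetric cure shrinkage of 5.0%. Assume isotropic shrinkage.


Linear shrinkage ≈ vol_shrink/3 = 5.0/3 = 1.667%

1.667%


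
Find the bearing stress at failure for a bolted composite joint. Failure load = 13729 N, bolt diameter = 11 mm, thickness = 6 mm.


sigma_br = F/(d*h) = 13729/(11*6) = 208.0 MPa

208.0 MPa


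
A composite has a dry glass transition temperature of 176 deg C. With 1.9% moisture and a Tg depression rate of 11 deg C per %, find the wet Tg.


Tg_wet = Tg_dry - k*moisture = 176 - 11*1.9 = 155.1 deg C

155.1 deg C


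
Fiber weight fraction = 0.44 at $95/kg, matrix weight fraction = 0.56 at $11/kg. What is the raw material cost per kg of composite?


Cost = cost_f*Wf + cost_m*Wm = 95*0.44 + 11*0.56 = $47.96/kg

$47.96/kg


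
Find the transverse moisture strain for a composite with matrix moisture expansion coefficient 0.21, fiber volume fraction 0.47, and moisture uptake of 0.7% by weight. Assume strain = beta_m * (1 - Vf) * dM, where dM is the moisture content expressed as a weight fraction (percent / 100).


dM = 0.7/100 = 0.007
strain = beta_m * (1-Vf) * dM = 0.21 * 0.53 * 0.007 = 0.0007791

0.0007791


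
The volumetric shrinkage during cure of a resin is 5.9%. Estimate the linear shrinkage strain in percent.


Linear shrinkage ≈ vol_shrink/3 = 5.9/3 = 1.967%

1.967%


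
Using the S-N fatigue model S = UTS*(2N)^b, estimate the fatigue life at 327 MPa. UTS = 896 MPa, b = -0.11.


N = 0.5 * (S/UTS)^(1/b) = 0.5 * (327/896)^(1/-0.11) = 4770.9922 cycles

4770.9922 cycles


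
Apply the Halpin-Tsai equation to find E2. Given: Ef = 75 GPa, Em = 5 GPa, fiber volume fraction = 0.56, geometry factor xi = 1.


eta = (Ef/Em - 1)/(Ef/Em + xi) = (15.0 - 1)/(15.0 + 1) = 0.875
E2 = Em*(1+xi*eta*Vf)/(1-eta*Vf) = 14.61 GPa

14.61 GPa


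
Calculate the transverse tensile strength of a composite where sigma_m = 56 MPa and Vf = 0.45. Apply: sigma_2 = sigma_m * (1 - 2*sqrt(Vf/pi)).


factor = 1 - 2*sqrt(0.45/pi) = 0.2431
sigma_2 = 56 * 0.2431 = 13.61 MPa

13.61 MPa


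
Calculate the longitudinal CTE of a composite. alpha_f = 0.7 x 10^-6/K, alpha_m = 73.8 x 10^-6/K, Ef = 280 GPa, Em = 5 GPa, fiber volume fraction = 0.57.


E1 = Ef*Vf + Em*(1-Vf) = 161.75
alpha_1 = (alpha_f*Ef*Vf + alpha_m*Em*(1-Vf))/E1 = 1.67 x 10^-6/K

1.67 x 10^-6/K


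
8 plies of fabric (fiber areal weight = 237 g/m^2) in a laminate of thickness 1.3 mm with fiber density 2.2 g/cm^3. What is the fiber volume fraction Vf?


Vf = n * FAW / (rho_f * h * 1000) = 8 * 237 / (2.2 * 1.3 * 1000) = 0.6629

0.6629


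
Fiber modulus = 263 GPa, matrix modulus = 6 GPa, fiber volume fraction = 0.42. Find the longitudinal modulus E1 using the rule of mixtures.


E1 = Ef*Vf + Em*(1-Vf) = 263*0.42 + 6*0.58 = 113.94 GPa

113.94 GPa


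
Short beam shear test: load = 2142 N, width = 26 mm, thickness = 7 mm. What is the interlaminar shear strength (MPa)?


ILSS = 3F/(4bh) = 3*2142/(4*26*7) = 8.83 MPa

8.83 MPa


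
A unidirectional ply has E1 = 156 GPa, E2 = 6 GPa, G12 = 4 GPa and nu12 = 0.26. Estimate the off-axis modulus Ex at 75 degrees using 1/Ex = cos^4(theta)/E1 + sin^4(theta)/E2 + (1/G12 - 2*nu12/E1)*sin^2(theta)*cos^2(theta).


cos^4(75) = 0.004487, sin^4(75) = 0.870513, sin^2(75)*cos^2(75) = 0.0625
1/G12 - 2*nu12/E1 = 1/4 - 2*0.26/156 = 0.246667 GPa^-1
1/Ex = 0.004487/156 + 0.870513/6 + 0.246667*0.0625 = 0.1605309 GPa^-1
Ex = 6.23 GPa

6.23 GPa


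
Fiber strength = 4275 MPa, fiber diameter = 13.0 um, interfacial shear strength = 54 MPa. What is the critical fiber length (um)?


Lc = sigma_f * d / (2 * tau_i) = 4275 * 13.0 / (2 * 54) = 514.6 um

514.6 um


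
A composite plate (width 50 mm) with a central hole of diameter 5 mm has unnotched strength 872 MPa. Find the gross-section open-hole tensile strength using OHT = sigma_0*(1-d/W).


OHT = sigma_0*(1-d/W) = 872*(1-5/50) = 784.8 MPa

784.8 MPa


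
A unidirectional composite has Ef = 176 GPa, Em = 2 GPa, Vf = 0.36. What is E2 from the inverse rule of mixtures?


1/E2 = Vf/Ef + (1-Vf)/Em = 0.36/176 + 0.64/2
E2 = 3.11 GPa

3.11 GPa


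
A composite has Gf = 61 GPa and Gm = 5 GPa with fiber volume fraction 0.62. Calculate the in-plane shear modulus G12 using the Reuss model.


1/G12 = Vf/Gf + (1-Vf)/Gm = 0.62/61 + 0.38/5
G12 = 11.61 GPa

11.61 GPa


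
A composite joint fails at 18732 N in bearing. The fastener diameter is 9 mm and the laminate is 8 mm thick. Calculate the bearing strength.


sigma_br = F/(d*h) = 18732/(9*8) = 260.2 MPa

260.2 MPa


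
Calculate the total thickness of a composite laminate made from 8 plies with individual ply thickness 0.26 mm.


h = n * t_ply = 8 * 0.26 = 2.08 mm

2.08 mm


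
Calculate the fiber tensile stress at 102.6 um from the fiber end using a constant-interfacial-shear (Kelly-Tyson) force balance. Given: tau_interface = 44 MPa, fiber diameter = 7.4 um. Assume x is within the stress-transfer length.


Force balance: sigma_f * (pi*d^2/4) = tau * (pi*d) * x  ->  sigma_f = 4 * tau * x / d
sigma_f = 4 * 44 * 102.6 / 7.4 = 2440.2 MPa

2440.2 MPa


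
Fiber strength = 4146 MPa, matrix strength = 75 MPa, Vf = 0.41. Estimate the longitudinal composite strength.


sigma_1 = sigma_f*Vf + sigma_m*(1-Vf) = 4146*0.41 + 75*0.59 = 1744.1 MPa

1744.1 MPa


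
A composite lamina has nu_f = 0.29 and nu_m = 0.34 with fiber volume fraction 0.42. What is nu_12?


nu_12 = nu_f*Vf + nu_m*(1-Vf) = 0.29*0.42 + 0.34*0.58 = 0.319

0.319


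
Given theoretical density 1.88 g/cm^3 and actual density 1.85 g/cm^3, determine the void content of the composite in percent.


Void% = (rho_theo - rho_actual)/rho_theo * 100 = (1.88 - 1.85)/1.88 * 100 = 1.6%

1.6%


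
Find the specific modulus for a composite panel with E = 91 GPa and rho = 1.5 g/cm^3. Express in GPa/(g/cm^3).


Specific stiffness = E/rho = 91/1.5 = 60.7 GPa/(g/cm^3)

60.7 GPa/(g/cm^3)


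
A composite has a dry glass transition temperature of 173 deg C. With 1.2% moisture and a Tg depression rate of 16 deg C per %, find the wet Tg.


Tg_wet = Tg_dry - k*moisture = 173 - 16*1.2 = 153.8 deg C

153.8 deg C


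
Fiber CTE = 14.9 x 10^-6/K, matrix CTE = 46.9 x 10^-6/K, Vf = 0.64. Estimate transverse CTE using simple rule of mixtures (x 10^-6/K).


alpha_2 = alpha_f*Vf + alpha_m*(1-Vf) = 14.9*0.64 + 46.9*0.36 = 26.4 x 10^-6/K

26.4 x 10^-6/K


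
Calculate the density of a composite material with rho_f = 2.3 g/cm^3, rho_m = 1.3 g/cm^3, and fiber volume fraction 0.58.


rho_c = rho_f*Vf + rho_m*(1-Vf) = 2.3*0.58 + 1.3*0.42 = 1.88 g/cm^3

1.88 g/cm^3


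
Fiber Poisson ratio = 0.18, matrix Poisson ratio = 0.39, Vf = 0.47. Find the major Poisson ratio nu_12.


nu_12 = nu_f*Vf + nu_m*(1-Vf) = 0.18*0.47 + 0.39*0.53 = 0.2913

0.2913


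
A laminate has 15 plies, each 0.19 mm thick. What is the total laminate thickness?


h = n * t_ply = 15 * 0.19 = 2.85 mm

2.85 mm


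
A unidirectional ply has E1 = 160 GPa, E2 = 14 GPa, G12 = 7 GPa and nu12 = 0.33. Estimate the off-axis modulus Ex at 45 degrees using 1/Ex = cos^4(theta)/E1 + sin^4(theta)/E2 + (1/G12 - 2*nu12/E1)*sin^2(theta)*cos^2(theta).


cos^4(45) = 0.25, sin^4(45) = 0.25, sin^2(45)*cos^2(45) = 0.25
1/G12 - 2*nu12/E1 = 1/7 - 2*0.33/160 = 0.138732 GPa^-1
1/Ex = 0.25/160 + 0.25/14 + 0.138732*0.25 = 0.0541027 GPa^-1
Ex = 18.48 GPa

18.48 GPa


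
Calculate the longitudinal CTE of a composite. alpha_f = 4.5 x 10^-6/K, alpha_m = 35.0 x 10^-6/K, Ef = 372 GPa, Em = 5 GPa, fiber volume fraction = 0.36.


E1 = Ef*Vf + Em*(1-Vf) = 137.12
alpha_1 = (alpha_f*Ef*Vf + alpha_m*Em*(1-Vf))/E1 = 5.21 x 10^-6/K

5.21 x 10^-6/K


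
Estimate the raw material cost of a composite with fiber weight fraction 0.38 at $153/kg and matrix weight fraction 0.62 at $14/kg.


Cost = cost_f*Wf + cost_m*Wm = 153*0.38 + 14*0.62 = $66.82/kg

$66.82/kg


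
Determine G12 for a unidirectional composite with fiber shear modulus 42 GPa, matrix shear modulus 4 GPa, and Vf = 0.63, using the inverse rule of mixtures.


1/G12 = Vf/Gf + (1-Vf)/Gm = 0.63/42 + 0.37/4
G12 = 9.3 GPa

9.3 GPa


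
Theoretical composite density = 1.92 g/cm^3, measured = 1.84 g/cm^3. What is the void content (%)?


Void% = (rho_theo - rho_actual)/rho_theo * 100 = (1.92 - 1.84)/1.92 * 100 = 4.17%

4.17%


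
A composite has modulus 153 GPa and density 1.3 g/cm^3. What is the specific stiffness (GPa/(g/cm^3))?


Specific stiffness = E/rho = 153/1.3 = 117.7 GPa/(g/cm^3)

117.7 GPa/(g/cm^3)


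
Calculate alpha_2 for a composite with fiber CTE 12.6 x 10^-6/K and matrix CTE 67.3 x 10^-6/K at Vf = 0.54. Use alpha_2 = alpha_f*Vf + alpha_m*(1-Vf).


alpha_2 = alpha_f*Vf + alpha_m*(1-Vf) = 12.6*0.54 + 67.3*0.46 = 37.8 x 10^-6/K

37.8 x 10^-6/K


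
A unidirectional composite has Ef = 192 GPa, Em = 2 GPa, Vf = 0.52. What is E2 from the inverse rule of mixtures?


1/E2 = Vf/Ef + (1-Vf)/Em = 0.52/192 + 0.48/2
E2 = 4.12 GPa

4.12 GPa


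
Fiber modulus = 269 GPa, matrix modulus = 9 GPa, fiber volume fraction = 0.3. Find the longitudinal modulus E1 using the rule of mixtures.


E1 = Ef*Vf + Em*(1-Vf) = 269*0.3 + 9*0.7 = 87.0 GPa

87.0 GPa


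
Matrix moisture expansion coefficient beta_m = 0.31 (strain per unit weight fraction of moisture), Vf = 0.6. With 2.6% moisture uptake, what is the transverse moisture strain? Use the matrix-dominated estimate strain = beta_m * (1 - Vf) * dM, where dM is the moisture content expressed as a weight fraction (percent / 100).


dM = 2.6/100 = 0.026
strain = beta_m * (1-Vf) * dM = 0.31 * 0.4 * 0.026 = 0.003224

0.003224


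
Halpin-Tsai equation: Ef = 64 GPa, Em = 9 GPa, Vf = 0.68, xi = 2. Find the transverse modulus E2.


eta = (Ef/Em - 1)/(Ef/Em + xi) = (7.1111 - 1)/(7.1111 + 2) = 0.6707
E2 = Em*(1+xi*eta*Vf)/(1-eta*Vf) = 31.64 GPa

31.64 GPa


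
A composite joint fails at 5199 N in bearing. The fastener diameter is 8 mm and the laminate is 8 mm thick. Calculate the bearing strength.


sigma_br = F/(d*h) = 5199/(8*8) = 81.2 MPa

81.2 MPa


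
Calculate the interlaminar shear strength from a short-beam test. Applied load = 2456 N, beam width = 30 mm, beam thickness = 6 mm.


ILSS = 3F/(4bh) = 3*2456/(4*30*6) = 10.23 MPa

10.23 MPa


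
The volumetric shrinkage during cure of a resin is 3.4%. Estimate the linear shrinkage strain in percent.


Linear shrinkage ≈ vol_shrink/3 = 3.4/3 = 1.133%

1.133%
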